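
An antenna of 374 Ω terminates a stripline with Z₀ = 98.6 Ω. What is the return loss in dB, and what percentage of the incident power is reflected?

Γ = (374 − 98.6)/(374 + 98.6) = 0.583
RL = −20·log₁₀(0.583) = 4.69 dB
P_refl/P_inc = |Γ|² = 0.34

RL ≈ 4.69 dB; 34% of incident power reflected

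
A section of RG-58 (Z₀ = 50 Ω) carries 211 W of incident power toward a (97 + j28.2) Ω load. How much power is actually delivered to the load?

P_delivered ≈ 183 W

|Γ| = |(47 + j28.2)/(147 + j28.2)| = 0.366
|Γ|² = 0.134
P_refl = |Γ|²·P_inc = 28.3 W, P_del = (1 − |Γ|²)·P_inc = 183 W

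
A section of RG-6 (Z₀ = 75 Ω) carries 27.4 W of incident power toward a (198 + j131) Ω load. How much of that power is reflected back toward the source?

P_reflected ≈ 9.65 W

|Γ| = |(123 + j131)/(273 + j131)| = 0.593
|Γ|² = 0.352
P_refl = |Γ|²·P_inc = 9.65 W, P_del = (1 − |Γ|²)·P_inc = 17.8 W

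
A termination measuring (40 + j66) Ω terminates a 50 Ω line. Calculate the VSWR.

VSWR ≈ 3.98

Γ = (Z_L − Z_0)/(Z_L + Z_0) = (-10 + j66)/(90 + j66)
|Γ| = 66.8/112 = 0.598
VSWR = (1 + |Γ|)/(1 − |Γ|) = 1.6/0.402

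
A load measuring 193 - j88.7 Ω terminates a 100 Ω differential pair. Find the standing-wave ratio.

VSWR ≈ 2.45

Γ = (Z_L − Z_0)/(Z_L + Z_0) = (93 − j88.7)/(293 − j88.7)
|Γ| = 129/306 = 0.42
VSWR = (1 + |Γ|)/(1 − |Γ|) = 1.42/0.58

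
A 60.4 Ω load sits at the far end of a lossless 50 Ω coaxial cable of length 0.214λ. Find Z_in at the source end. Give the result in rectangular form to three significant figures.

Z_in ≈ 42.1 − j3.49 Ω

βl = 2π × 0.214 = 77°
tan(βl) = tan(77°) = 4.35
Z_in = Z_0·(Z_L + jZ_0·tanβl)/(Z_0 + jZ_L·tanβl)
     = 50·(60.4 + j217)/(50 + j262)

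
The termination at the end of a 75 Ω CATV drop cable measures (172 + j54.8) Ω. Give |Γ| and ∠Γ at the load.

Γ ≈ 0.44 ∠ 17°

Γ = (Z_L − Z_0)/(Z_L + Z_0) = (97 + j54.8)/(247 + j54.8)
|Γ| = 111/253 = 0.44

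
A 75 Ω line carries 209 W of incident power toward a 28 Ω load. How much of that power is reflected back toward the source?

P_reflected ≈ 43.5 W

Γ = (28 − 75)/(28 + 75) = -0.456
|Γ|² = 0.208
P_refl = |Γ|²·P_inc = 43.5 W, P_del = (1 − |Γ|²)·P_inc = 165 W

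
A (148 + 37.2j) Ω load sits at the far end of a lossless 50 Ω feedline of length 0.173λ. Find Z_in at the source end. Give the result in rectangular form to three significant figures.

βl = 2π × 0.173 = 62.3°
tan(βl) = tan(62.3°) = 1.9
Z_in = Z_0·(Z_L + jZ_0·tanβl)/(Z_0 + jZ_L·tanβl)
     = 50·(148 + j132)/(-20.8 + j282)

Z_in ≈ 21.4 − j27.9 Ω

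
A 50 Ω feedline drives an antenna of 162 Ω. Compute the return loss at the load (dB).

Γ = (162 − 50)/(162 + 50) = 0.528
RL = −20·log₁₀|Γ| = −20·log₁₀(0.528)

RL ≈ 5.54 dB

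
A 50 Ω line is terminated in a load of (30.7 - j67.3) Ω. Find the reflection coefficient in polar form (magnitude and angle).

Γ ≈ 0.666 ∠ -66.2°

Γ = (Z_L − Z_0)/(Z_L + Z_0) = (-19.3 − j67.3)/(80.7 − j67.3)
|Γ| = 70/105 = 0.666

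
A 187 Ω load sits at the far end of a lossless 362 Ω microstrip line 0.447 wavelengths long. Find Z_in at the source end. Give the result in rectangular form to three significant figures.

Z_in ≈ 203 − j89 Ω

βl = 2π × 0.447 = 161°
tan(βl) = tan(161°) = -0.346
Z_in = Z_0·(Z_L + jZ_0·tanβl)/(Z_0 + jZ_L·tanβl)
     = 362·(187 − j125)/(362 − j64.7)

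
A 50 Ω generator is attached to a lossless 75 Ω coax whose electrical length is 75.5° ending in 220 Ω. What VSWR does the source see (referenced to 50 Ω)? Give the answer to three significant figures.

VSWR ≈ 2.13

tan(βl) = 3.87
Z_in = Z_0·(Z_L + jZ_0·tanβl)/(Z_0 + jZ_L·tanβl) = 27.1 − j17 Ω
Γ_s = (Z_in − Z_s)/(Z_in + Z_s) = (-22.9 − j17)/(77.1 − j17), |Γ_s| = 0.362
VSWR = (1 + |Γ_s|)/(1 − |Γ_s|)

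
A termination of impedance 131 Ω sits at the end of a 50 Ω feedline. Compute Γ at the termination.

Γ = (Z_L − Z_0)/(Z_L + Z_0) = (131 − 50)/(131 + 50) = 81/181

Γ = 0.448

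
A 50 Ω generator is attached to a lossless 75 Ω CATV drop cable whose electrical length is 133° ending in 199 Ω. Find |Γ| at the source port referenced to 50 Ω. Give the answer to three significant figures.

tan(βl) = -1.07
Z_in = Z_0·(Z_L + jZ_0·tanβl)/(Z_0 + jZ_L·tanβl) = 47 + j53.4 Ω
Γ_s = (Z_in − Z_s)/(Z_in + Z_s) = (-2.96 + j53.4)/(97 + j53.4), |Γ_s| = 0.483

|Γ| ≈ 0.483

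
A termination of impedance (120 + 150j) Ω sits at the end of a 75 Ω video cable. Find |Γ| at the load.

|Γ| ≈ 0.637

Γ = (Z_L − Z_0)/(Z_L + Z_0) = (45 + j150)/(195 + j150)
|Γ| = 157/246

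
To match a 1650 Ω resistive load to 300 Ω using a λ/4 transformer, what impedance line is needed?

Z_qwt ≈ 704 Ω

Z_qwt = √(Z_0·R_L) = √(300 × 1650) = √495000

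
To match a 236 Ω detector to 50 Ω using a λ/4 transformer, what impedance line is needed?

Z_qwt ≈ 109 Ω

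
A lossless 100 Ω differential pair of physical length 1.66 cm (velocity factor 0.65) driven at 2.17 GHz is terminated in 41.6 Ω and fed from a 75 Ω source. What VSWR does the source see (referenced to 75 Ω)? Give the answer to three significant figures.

λ = v/f = 0.65·c / 2.17 GHz = 0.0899 m
βl = 2π·l/λ = 2π × 0.185 = 66.5°
tan(βl) = 2.3
Z_in = Z_0·(Z_L + jZ_0·tanβl)/(Z_0 + jZ_L·tanβl) = 137 + j99.3 Ω
Γ_s = (Z_in − Z_s)/(Z_in + Z_s) = (61.6 + j99.3)/(212 + j99.3), |Γ_s| = 0.5
VSWR = (1 + |Γ_s|)/(1 − |Γ_s|)

VSWR ≈ 3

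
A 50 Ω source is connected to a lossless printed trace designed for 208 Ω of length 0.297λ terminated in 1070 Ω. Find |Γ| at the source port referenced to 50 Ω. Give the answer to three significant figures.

|Γ| ≈ 0.545

βl = 2π × 0.297 = 107°
tan(βl) = -3.29
Z_in = Z_0·(Z_L + jZ_0·tanβl)/(Z_0 + jZ_L·tanβl) = 44 + j60.7 Ω
Γ_s = (Z_in − Z_s)/(Z_in + Z_s) = (-5.98 + j60.7)/(94 + j60.7), |Γ_s| = 0.545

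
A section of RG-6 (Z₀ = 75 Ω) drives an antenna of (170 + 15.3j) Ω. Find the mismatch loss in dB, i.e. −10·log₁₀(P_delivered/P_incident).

mismatch loss ≈ 0.725 dB

Γ = (95 + j15.3)/(245 + j15.3), |Γ| = 0.392
|Γ|² = 0.154, so P_del/P_inc = 1 − |Γ|² = 0.846
ML = −10·log₁₀(1 − |Γ|²)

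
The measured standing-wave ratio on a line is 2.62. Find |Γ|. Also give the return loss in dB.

|Γ| = (S − 1)/(S + 1) = (2.62 − 1)/(2.62 + 1) = 1.62/3.62
RL = −20·log₁₀|Γ| = −20·log₁₀(0.448)

|Γ| ≈ 0.448; return loss ≈ 6.98 dB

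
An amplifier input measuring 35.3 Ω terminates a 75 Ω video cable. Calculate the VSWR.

VSWR ≈ 2.12

Γ = (35.3 − 75)/(35.3 + 75) = -0.36
VSWR = (1 + 0.36)/(1 − 0.36)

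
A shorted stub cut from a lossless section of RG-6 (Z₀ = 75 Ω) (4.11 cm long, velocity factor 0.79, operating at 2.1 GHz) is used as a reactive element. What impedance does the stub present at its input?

Z_in ≈ −j86 Ω

λ = v/f = 0.79·c / 2.1 GHz = 0.113 m
βl = 2π·l/λ = 2π × 0.364 = 131°
tan(βl) = -1.15
For a shorted stub, Z_in = jZ_0·tan(βl)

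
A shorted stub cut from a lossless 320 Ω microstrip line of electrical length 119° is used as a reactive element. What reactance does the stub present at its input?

X_in ≈ -577 Ω (capacitive)

tan(βl) = -1.8
For a shorted stub, Z_in = jZ_0·tan(βl)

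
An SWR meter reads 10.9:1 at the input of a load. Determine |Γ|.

|Γ| ≈ 0.832

|Γ| = (S − 1)/(S + 1) = (10.9 − 1)/(10.9 + 1) = 9.9/11.9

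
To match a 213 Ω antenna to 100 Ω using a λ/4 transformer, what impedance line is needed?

Z_qwt = √(Z_0·R_L) = √(100 × 213) = √21300

Z_qwt ≈ 146 Ω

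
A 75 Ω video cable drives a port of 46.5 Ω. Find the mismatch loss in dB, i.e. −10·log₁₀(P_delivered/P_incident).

Γ = (46.5 − 75)/(46.5 + 75) = -0.235
|Γ|² = 0.055, so P_del/P_inc = 1 − |Γ|² = 0.945
ML = −10·log₁₀(1 − |Γ|²)

mismatch loss ≈ 0.246 dB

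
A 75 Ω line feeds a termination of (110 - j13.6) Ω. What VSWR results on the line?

Γ = (Z_L − Z_0)/(Z_L + Z_0) = (35 − j13.6)/(185 − j13.6)
|Γ| = 37.5/185 = 0.202
VSWR = (1 + |Γ|)/(1 − |Γ|) = 1.2/0.798

VSWR ≈ 1.51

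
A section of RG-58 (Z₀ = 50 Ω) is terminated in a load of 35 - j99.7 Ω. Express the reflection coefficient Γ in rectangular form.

Γ ≈ 0.505 − j0.581

Γ = (Z_L − Z_0)/(Z_L + Z_0) = (-15 − j99.7)/(85 − j99.7)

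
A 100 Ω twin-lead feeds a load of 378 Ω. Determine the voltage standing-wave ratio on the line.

VSWR ≈ 3.78

For a purely resistive load, VSWR = R_L/Z_0 or Z_0/R_L (whichever > 1) = 378/100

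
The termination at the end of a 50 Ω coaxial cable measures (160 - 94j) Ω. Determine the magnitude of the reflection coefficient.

|Γ| ≈ 0.629

Γ = (Z_L − Z_0)/(Z_L + Z_0) = (110 − j94)/(210 − j94)
|Γ| = 145/230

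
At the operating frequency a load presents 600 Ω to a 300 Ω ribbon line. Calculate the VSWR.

VSWR ≈ 2

Γ = (600 − 300)/(600 + 300) = 0.333
VSWR = (1 + 0.333)/(1 − 0.333)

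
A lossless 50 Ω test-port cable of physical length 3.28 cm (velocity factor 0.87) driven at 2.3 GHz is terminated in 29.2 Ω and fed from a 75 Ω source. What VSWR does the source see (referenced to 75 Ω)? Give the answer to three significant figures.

λ = v/f = 0.87·c / 2.3 GHz = 0.113 m
βl = 2π·l/λ = 2π × 0.289 = 104°
tan(βl) = -3.99
Z_in = Z_0·(Z_L + jZ_0·tanβl)/(Z_0 + jZ_L·tanβl) = 76.9 − j20.4 Ω
Γ_s = (Z_in − Z_s)/(Z_in + Z_s) = (1.86 − j20.4)/(152 − j20.4), |Γ_s| = 0.134
VSWR = (1 + |Γ_s|)/(1 − |Γ_s|)

VSWR ≈ 1.31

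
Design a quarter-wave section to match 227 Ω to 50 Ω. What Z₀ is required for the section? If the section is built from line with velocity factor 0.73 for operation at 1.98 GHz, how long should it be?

Z_qwt = √(Z_0·R_L) = √(50 × 227) = √11350
λ = 0.73·c/f = 0.111 m, so l = λ/4 = 0.0277 m

Z_qwt ≈ 107 Ω; length ≈ 2.77 cm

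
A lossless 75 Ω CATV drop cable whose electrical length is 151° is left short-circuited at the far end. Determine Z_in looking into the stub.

Z_in ≈ −j41.6 Ω

tan(βl) = -0.554
For a short-circuited stub, Z_in = jZ_0·tan(βl)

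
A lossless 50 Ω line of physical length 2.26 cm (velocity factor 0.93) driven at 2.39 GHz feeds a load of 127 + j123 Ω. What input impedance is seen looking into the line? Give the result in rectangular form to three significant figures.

Z_in ≈ 13.3 − j29.5 Ω

λ = v/f = 0.93·c / 2.39 GHz = 0.117 m
βl = 2π·l/λ = 2π × 0.194 = 69.7°
tan(βl) = tan(69.7°) = 2.7
Z_in = Z_0·(Z_L + jZ_0·tanβl)/(Z_0 + jZ_L·tanβl)
     = 50·(127 + j258)/(-282 + j343)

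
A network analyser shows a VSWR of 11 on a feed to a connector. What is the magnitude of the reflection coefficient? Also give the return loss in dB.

|Γ| ≈ 0.833; return loss ≈ 1.58 dB

|Γ| = (S − 1)/(S + 1) = (11 − 1)/(11 + 1) = 10/12
RL = −20·log₁₀|Γ| = −20·log₁₀(0.833)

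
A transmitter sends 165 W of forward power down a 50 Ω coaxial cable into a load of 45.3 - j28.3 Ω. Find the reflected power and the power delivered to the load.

|Γ| = |(-4.7 − j28.3)/(95.3 − j28.3)| = 0.289
|Γ|² = 0.0833
P_refl = |Γ|²·P_inc = 13.7 W, P_del = (1 − |Γ|²)·P_inc = 151 W

P_reflected ≈ 13.7 W; P_delivered ≈ 151 W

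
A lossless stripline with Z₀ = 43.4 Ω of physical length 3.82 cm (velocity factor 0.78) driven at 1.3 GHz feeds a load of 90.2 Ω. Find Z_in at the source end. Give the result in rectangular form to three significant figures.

Z_in ≈ 21.8 − j7.96 Ω

λ = v/f = 0.78·c / 1.3 GHz = 0.18 m
βl = 2π·l/λ = 2π × 0.212 = 76.4°
tan(βl) = tan(76.4°) = 4.13
Z_in = Z_0·(Z_L + jZ_0·tanβl)/(Z_0 + jZ_L·tanβl)
     = 43.4·(90.2 + j179)/(43.4 + j373)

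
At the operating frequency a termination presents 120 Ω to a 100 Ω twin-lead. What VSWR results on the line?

VSWR ≈ 1.2

Γ = (120 − 100)/(120 + 100) = 0.0909
VSWR = (1 + 0.0909)/(1 − 0.0909)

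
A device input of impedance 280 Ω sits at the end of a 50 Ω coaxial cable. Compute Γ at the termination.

Γ = 0.697

Γ = (Z_L − Z_0)/(Z_L + Z_0) = (280 − 50)/(280 + 50) = 230/330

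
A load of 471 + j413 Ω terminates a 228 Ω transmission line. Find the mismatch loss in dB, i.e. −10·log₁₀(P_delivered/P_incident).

Γ = (243 + j413)/(699 + j413), |Γ| = 0.59
|Γ|² = 0.348, so P_del/P_inc = 1 − |Γ|² = 0.652
ML = −10·log₁₀(1 − |Γ|²)

mismatch loss ≈ 1.86 dB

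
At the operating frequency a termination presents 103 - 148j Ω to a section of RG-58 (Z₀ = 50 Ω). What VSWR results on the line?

Γ = (Z_L − Z_0)/(Z_L + Z_0) = (53 − j148)/(153 − j148)
|Γ| = 157/213 = 0.739
VSWR = (1 + |Γ|)/(1 − |Γ|) = 1.74/0.261

VSWR ≈ 6.65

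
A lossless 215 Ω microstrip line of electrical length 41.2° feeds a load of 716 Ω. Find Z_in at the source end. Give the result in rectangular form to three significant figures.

Z_in ≈ 133 − j200 Ω

tan(βl) = tan(41.2°) = 0.875
Z_in = Z_0·(Z_L + jZ_0·tanβl)/(Z_0 + jZ_L·tanβl)
     = 215·(716 + j188)/(215 + j627)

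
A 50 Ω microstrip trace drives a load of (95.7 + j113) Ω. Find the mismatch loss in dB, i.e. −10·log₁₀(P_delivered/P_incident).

mismatch loss ≈ 2.5 dB

Γ = (45.7 + j113)/(145.7 + j113), |Γ| = 0.661
|Γ|² = 0.437, so P_del/P_inc = 1 − |Γ|² = 0.563
ML = −10·log₁₀(1 − |Γ|²)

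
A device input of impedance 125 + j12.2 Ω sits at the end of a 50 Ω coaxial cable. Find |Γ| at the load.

|Γ| ≈ 0.433

Γ = (Z_L − Z_0)/(Z_L + Z_0) = (75 + j12.2)/(175 + j12.2)
|Γ| = 76/175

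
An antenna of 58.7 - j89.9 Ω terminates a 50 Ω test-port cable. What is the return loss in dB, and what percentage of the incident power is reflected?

Γ = (8.7 − j89.9)/(108.7 − j89.9), |Γ| = 0.64
RL = −20·log₁₀(0.64) = 3.87 dB
P_refl/P_inc = |Γ|² = 0.41

RL ≈ 3.87 dB; 41% of incident power reflected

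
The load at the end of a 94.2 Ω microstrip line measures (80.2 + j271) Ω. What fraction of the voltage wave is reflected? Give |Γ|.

Γ = (Z_L − Z_0)/(Z_L + Z_0) = (-14 + j271)/(174.4 + j271)
|Γ| = 271/322

|Γ| ≈ 0.842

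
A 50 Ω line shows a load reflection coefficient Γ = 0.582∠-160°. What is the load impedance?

Z_L = Z_0·(1 + Γ)/(1 − Γ) = 50·(0.453 − j0.199)/(1.55 + j0.199)

Z_L ≈ 13.6 − j8.18 Ω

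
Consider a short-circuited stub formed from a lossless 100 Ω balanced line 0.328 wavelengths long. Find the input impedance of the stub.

βl = 2π × 0.328 = 118°
tan(βl) = -1.87
For a short-circuited stub, Z_in = jZ_0·tan(βl)

Z_in ≈ −j187 Ω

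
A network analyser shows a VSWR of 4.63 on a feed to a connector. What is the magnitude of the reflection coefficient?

|Γ| = (S − 1)/(S + 1) = (4.63 − 1)/(4.63 + 1) = 3.63/5.63

|Γ| ≈ 0.645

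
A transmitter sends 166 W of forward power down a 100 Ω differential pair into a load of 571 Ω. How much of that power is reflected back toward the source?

Γ = (571 − 100)/(571 + 100) = 0.702
|Γ|² = 0.493
P_refl = |Γ|²·P_inc = 81.8 W, P_del = (1 − |Γ|²)·P_inc = 84.2 W

P_reflected ≈ 81.8 W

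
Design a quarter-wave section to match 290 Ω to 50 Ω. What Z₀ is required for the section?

Z_qwt = √(Z_0·R_L) = √(50 × 290) = √14500

Z_qwt ≈ 120 Ω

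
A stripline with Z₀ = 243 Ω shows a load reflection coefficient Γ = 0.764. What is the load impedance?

Z_L = Z_0·(1 + Γ)/(1 − Γ) = 243·(1.76)/(0.236)

Z_L ≈ 1820 Ω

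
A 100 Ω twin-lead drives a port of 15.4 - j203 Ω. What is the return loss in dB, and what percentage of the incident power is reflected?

RL ≈ 0.521 dB; 88.7% of incident power reflected

Γ = (-84.6 − j203)/(115.4 − j203), |Γ| = 0.942
RL = −20·log₁₀(0.942) = 0.521 dB
P_refl/P_inc = |Γ|² = 0.887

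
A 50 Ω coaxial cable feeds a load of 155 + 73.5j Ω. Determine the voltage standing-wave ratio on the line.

VSWR ≈ 3.86

Γ = (Z_L − Z_0)/(Z_L + Z_0) = (105 + j73.5)/(205 + j73.5)
|Γ| = 128/218 = 0.589
VSWR = (1 + |Γ|)/(1 − |Γ|) = 1.59/0.411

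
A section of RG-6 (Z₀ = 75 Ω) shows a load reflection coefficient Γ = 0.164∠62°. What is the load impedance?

Z_L ≈ 83.6 + j24.9 Ω

Z_L = Z_0·(1 + Γ)/(1 − Γ) = 75·(1.08 + j0.145)/(0.923 − j0.145)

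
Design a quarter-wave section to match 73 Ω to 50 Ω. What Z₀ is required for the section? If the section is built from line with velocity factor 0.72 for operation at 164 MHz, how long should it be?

Z_qwt ≈ 60.4 Ω; length ≈ 32.9 cm

Z_qwt = √(Z_0·R_L) = √(50 × 73) = √3650
λ = 0.72·c/f = 1.32 m, so l = λ/4 = 0.329 m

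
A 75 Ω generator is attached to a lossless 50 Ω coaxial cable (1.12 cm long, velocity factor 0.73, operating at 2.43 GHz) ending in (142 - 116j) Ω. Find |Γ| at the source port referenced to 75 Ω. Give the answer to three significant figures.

|Γ| ≈ 0.715

λ = v/f = 0.73·c / 2.43 GHz = 0.0901 m
βl = 2π·l/λ = 2π × 0.124 = 44.7°
tan(βl) = 0.991
Z_in = Z_0·(Z_L + jZ_0·tanβl)/(Z_0 + jZ_L·tanβl) = 15 − j32.9 Ω
Γ_s = (Z_in − Z_s)/(Z_in + Z_s) = (-60 − j32.9)/(90 − j32.9), |Γ_s| = 0.715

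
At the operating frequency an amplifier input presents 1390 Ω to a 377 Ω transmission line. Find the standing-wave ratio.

For a purely resistive load, VSWR = R_L/Z_0 or Z_0/R_L (whichever > 1) = 1390/377

VSWR ≈ 3.69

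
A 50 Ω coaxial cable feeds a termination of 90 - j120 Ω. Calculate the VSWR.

VSWR ≈ 5.37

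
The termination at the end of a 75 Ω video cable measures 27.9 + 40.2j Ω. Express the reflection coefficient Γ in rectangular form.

Γ ≈ -0.265 + j0.494

Γ = (Z_L − Z_0)/(Z_L + Z_0) = (-47.1 + j40.2)/(102.9 + j40.2)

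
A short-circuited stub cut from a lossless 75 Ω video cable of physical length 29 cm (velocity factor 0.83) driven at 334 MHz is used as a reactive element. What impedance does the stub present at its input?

λ = v/f = 0.83·c / 334 MHz = 0.746 m
βl = 2π·l/λ = 2π × 0.389 = 140°
tan(βl) = -0.838
For a short-circuited stub, Z_in = jZ_0·tan(βl)

Z_in ≈ −j62.8 Ω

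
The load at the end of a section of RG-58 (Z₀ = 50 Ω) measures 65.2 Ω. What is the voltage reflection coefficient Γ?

Γ = (Z_L − Z_0)/(Z_L + Z_0) = (65.2 − 50)/(65.2 + 50) = 15.2/115.2

Γ = 0.132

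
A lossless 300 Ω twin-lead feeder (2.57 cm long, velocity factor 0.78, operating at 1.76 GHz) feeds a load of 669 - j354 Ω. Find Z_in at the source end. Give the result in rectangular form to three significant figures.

λ = v/f = 0.78·c / 1.76 GHz = 0.133 m
βl = 2π·l/λ = 2π × 0.193 = 69.6°
tan(βl) = tan(69.6°) = 2.69
Z_in = Z_0·(Z_L + jZ_0·tanβl)/(Z_0 + jZ_L·tanβl)
     = 300·(669 + j452)/(1250 + j1800)

Z_in ≈ 103 − j39.8 Ω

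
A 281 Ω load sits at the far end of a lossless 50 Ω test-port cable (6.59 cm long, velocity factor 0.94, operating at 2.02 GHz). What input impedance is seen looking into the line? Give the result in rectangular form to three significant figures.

λ = v/f = 0.94·c / 2.02 GHz = 0.14 m
βl = 2π·l/λ = 2π × 0.472 = 170°
tan(βl) = tan(170°) = -0.177
Z_in = Z_0·(Z_L + jZ_0·tanβl)/(Z_0 + jZ_L·tanβl)
     = 50·(281 − j8.87)/(50 − j49.9)

Z_in ≈ 145 + j136 Ω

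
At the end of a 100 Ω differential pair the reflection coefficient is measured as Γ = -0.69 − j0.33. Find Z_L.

Z_L ≈ 14 − j22.3 Ω

Z_L = Z_0·(1 + Γ)/(1 − Γ) = 100·(0.31 − j0.33)/(1.69 + j0.33)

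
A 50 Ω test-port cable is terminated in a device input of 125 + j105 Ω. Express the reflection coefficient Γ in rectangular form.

Γ = (Z_L − Z_0)/(Z_L + Z_0) = (75 + j105)/(175 + j105)

Γ ≈ 0.58 + j0.252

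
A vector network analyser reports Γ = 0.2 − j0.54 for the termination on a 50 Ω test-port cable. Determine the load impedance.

Z_L = Z_0·(1 + Γ)/(1 − Γ) = 50·(1.2 − j0.54)/(0.8 + j0.54)

Z_L ≈ 35.9 − j58 Ω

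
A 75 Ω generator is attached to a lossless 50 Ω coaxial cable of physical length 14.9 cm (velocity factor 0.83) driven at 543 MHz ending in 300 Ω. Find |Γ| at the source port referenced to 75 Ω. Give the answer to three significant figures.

λ = v/f = 0.83·c / 543 MHz = 0.459 m
βl = 2π·l/λ = 2π × 0.325 = 117°
tan(βl) = -1.96
Z_in = Z_0·(Z_L + jZ_0·tanβl)/(Z_0 + jZ_L·tanβl) = 10.4 + j24.6 Ω
Γ_s = (Z_in − Z_s)/(Z_in + Z_s) = (-64.6 + j24.6)/(85.4 + j24.6), |Γ_s| = 0.777

|Γ| ≈ 0.777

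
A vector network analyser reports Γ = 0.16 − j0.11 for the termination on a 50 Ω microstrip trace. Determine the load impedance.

Z_L = Z_0·(1 + Γ)/(1 − Γ) = 50·(1.16 − j0.11)/(0.84 + j0.11)

Z_L ≈ 67 − j15.3 Ω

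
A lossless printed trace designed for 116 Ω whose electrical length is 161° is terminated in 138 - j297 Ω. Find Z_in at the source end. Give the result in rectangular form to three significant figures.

tan(βl) = tan(161°) = -0.344
Z_in = Z_0·(Z_L + jZ_0·tanβl)/(Z_0 + jZ_L·tanβl)
     = 116·(138 − j337)/(13.7 − j47.5)

Z_in ≈ 849 + j91.5 Ω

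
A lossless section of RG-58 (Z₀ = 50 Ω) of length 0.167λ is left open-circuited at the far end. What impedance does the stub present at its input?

βl = 2π × 0.167 = 60.1°
tan(βl) = 1.74
For an open-circuited stub, Z_in = −jZ_0·cot(βl) = −jZ_0/tan(βl)

Z_in ≈ −j28.7 Ω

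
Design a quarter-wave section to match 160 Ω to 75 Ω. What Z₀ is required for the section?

Z_qwt ≈ 110 Ω

Z_qwt = √(Z_0·R_L) = √(75 × 160) = √12000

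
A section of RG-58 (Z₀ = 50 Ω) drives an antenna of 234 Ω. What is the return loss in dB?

RL ≈ 3.77 dB

Γ = (234 − 50)/(234 + 50) = 0.648
RL = −20·log₁₀|Γ| = −20·log₁₀(0.648)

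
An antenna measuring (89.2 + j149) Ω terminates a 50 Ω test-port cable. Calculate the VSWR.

VSWR ≈ 7.18

Γ = (Z_L − Z_0)/(Z_L + Z_0) = (39.2 + j149)/(139.2 + j149)
|Γ| = 154/204 = 0.756
VSWR = (1 + |Γ|)/(1 − |Γ|) = 1.76/0.244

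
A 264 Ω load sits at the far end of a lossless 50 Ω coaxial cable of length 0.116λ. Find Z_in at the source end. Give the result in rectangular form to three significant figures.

Z_in ≈ 20.4 − j51.7 Ω

βl = 2π × 0.116 = 41.8°
tan(βl) = tan(41.8°) = 0.893
Z_in = Z_0·(Z_L + jZ_0·tanβl)/(Z_0 + jZ_L·tanβl)
     = 50·(264 + j44.6)/(50 + j236)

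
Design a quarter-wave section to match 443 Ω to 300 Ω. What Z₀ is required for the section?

Z_qwt ≈ 365 Ω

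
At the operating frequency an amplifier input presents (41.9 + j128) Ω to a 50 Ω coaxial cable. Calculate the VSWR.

VSWR ≈ 9.75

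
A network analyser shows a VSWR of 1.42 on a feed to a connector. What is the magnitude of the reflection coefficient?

|Γ| ≈ 0.174

|Γ| = (S − 1)/(S + 1) = (1.42 − 1)/(1.42 + 1) = 0.42/2.42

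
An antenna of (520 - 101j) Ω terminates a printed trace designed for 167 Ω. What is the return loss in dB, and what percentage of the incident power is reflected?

RL ≈ 5.53 dB; 28% of incident power reflected

Γ = (353 − j101)/(687 − j101), |Γ| = 0.529
RL = −20·log₁₀(0.529) = 5.53 dB
P_refl/P_inc = |Γ|² = 0.28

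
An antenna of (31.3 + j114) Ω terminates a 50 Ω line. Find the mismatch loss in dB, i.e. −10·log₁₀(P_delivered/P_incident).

Γ = (-18.7 + j114)/(81.3 + j114), |Γ| = 0.825
|Γ|² = 0.681, so P_del/P_inc = 1 − |Γ|² = 0.319
ML = −10·log₁₀(1 − |Γ|²)

mismatch loss ≈ 4.96 dB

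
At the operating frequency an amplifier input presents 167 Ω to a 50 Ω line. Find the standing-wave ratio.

VSWR ≈ 3.34

Γ = (167 − 50)/(167 + 50) = 0.539
VSWR = (1 + 0.539)/(1 − 0.539)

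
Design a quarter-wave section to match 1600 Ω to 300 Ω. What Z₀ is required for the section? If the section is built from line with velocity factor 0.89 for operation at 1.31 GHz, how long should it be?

Z_qwt = √(Z_0·R_L) = √(300 × 1600) = √480000
λ = 0.89·c/f = 0.204 m, so l = λ/4 = 0.051 m

Z_qwt ≈ 693 Ω; length ≈ 5.1 cm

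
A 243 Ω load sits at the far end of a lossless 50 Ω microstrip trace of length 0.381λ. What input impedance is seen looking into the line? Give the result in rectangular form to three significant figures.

Z_in ≈ 21.2 + j49.2 Ω

βl = 2π × 0.381 = 137°
tan(βl) = tan(137°) = -0.927
Z_in = Z_0·(Z_L + jZ_0·tanβl)/(Z_0 + jZ_L·tanβl)
     = 50·(243 − j46.4)/(50 − j225)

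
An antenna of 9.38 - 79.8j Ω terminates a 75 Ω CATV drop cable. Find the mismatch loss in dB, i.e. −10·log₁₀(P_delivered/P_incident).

Γ = (-65.62 − j79.8)/(84.38 − j79.8), |Γ| = 0.89
|Γ|² = 0.791, so P_del/P_inc = 1 − |Γ|² = 0.209
ML = −10·log₁₀(1 − |Γ|²)

mismatch loss ≈ 6.81 dB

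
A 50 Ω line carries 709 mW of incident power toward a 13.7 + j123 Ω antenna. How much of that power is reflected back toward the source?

|Γ| = |(-36.3 + j123)/(63.7 + j123)| = 0.926
|Γ|² = 0.857
P_refl = |Γ|²·P_inc = 608 mW, P_del = (1 − |Γ|²)·P_inc = 101 mW

P_reflected ≈ 608 mW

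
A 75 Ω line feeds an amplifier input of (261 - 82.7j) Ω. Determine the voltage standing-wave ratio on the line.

VSWR ≈ 3.86

Γ = (Z_L − Z_0)/(Z_L + Z_0) = (186 − j82.7)/(336 − j82.7)
|Γ| = 204/346 = 0.588
VSWR = (1 + |Γ|)/(1 − |Γ|) = 1.59/0.412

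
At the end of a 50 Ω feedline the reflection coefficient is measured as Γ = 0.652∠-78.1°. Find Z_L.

Z_L ≈ 24.9 − j55.2 Ω

Z_L = Z_0·(1 + Γ)/(1 − Γ) = 50·(1.13 − j0.638)/(0.866 + j0.638)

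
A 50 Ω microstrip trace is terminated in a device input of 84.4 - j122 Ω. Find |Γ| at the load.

Γ = (Z_L − Z_0)/(Z_L + Z_0) = (34.4 − j122)/(134.4 − j122)
|Γ| = 127/182

|Γ| ≈ 0.698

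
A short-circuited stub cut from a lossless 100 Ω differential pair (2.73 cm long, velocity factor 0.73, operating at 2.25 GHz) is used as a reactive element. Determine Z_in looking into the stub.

λ = v/f = 0.73·c / 2.25 GHz = 0.0973 m
βl = 2π·l/λ = 2π × 0.28 = 101°
tan(βl) = -5.16
For a short-circuited stub, Z_in = jZ_0·tan(βl)

Z_in ≈ −j516 Ω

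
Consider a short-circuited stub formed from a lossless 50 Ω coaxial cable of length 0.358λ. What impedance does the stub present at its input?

βl = 2π × 0.358 = 129°
tan(βl) = -1.24
For a short-circuited stub, Z_in = jZ_0·tan(βl)

Z_in ≈ −j62 Ω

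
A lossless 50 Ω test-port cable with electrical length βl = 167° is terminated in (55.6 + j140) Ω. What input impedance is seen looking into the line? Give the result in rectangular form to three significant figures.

tan(βl) = tan(167°) = -0.231
Z_in = Z_0·(Z_L + jZ_0·tanβl)/(Z_0 + jZ_L·tanβl)
     = 50·(55.6 + j128)/(82.3 − j12.8)

Z_in ≈ 21.1 + j81.3 Ω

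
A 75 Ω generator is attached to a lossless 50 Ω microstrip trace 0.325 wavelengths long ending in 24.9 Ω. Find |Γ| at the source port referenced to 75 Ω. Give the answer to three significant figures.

βl = 2π × 0.325 = 117°
tan(βl) = -1.96
Z_in = Z_0·(Z_L + jZ_0·tanβl)/(Z_0 + jZ_L·tanβl) = 61.8 − j37.7 Ω
Γ_s = (Z_in − Z_s)/(Z_in + Z_s) = (-13.2 − j37.7)/(137 − j37.7), |Γ_s| = 0.282

|Γ| ≈ 0.282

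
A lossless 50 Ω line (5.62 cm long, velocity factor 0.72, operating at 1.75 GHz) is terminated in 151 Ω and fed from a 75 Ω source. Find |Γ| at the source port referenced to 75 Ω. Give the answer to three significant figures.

λ = v/f = 0.72·c / 1.75 GHz = 0.123 m
βl = 2π·l/λ = 2π × 0.455 = 164°
tan(βl) = -0.288
Z_in = Z_0·(Z_L + jZ_0·tanβl)/(Z_0 + jZ_L·tanβl) = 93 + j66.6 Ω
Γ_s = (Z_in − Z_s)/(Z_in + Z_s) = (18 + j66.6)/(168 + j66.6), |Γ_s| = 0.382

|Γ| ≈ 0.382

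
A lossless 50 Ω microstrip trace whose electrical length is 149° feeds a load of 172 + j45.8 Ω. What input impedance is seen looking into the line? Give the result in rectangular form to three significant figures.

tan(βl) = tan(149°) = -0.601
Z_in = Z_0·(Z_L + jZ_0·tanβl)/(Z_0 + jZ_L·tanβl)
     = 50·(172 + j15.8)/(77.5 − j103)

Z_in ≈ 35.1 + j56.9 Ω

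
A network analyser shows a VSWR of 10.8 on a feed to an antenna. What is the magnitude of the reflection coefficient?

|Γ| ≈ 0.831

|Γ| = (S − 1)/(S + 1) = (10.8 − 1)/(10.8 + 1) = 9.8/11.8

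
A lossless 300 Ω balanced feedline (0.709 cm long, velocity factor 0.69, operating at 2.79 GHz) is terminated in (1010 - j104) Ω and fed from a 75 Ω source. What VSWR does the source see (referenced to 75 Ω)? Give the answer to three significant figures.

VSWR ≈ 9.5

λ = v/f = 0.69·c / 2.79 GHz = 0.0742 m
βl = 2π·l/λ = 2π × 0.0956 = 34.4°
tan(βl) = 0.685
Z_in = Z_0·(Z_L + jZ_0·tanβl)/(Z_0 + jZ_L·tanβl) = 217 − j322 Ω
Γ_s = (Z_in − Z_s)/(Z_in + Z_s) = (142 − j322)/(292 − j322), |Γ_s| = 0.81
VSWR = (1 + |Γ_s|)/(1 − |Γ_s|)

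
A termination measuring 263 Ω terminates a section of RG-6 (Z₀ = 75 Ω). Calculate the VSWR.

VSWR ≈ 3.51

Γ = (263 − 75)/(263 + 75) = 0.556
VSWR = (1 + 0.556)/(1 − 0.556)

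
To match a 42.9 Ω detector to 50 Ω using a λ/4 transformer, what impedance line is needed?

Z_qwt ≈ 46.3 Ω

Z_qwt = √(Z_0·R_L) = √(50 × 42.9) = √2145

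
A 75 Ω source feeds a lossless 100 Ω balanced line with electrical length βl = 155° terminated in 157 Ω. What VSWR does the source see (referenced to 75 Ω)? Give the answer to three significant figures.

tan(βl) = -0.466
Z_in = Z_0·(Z_L + jZ_0·tanβl)/(Z_0 + jZ_L·tanβl) = 124 + j44.5 Ω
Γ_s = (Z_in − Z_s)/(Z_in + Z_s) = (49.4 + j44.5)/(199 + j44.5), |Γ_s| = 0.325
VSWR = (1 + |Γ_s|)/(1 − |Γ_s|)

VSWR ≈ 1.96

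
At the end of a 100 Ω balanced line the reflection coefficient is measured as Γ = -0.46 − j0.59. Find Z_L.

Z_L ≈ 17.8 − j47.6 Ω

Z_L = Z_0·(1 + Γ)/(1 − Γ) = 100·(0.54 − j0.59)/(1.46 + j0.59)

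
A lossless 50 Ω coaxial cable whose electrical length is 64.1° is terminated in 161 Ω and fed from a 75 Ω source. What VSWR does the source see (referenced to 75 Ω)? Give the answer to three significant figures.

VSWR ≈ 4.34

tan(βl) = 2.06
Z_in = Z_0·(Z_L + jZ_0·tanβl)/(Z_0 + jZ_L·tanβl) = 18.8 − j21.4 Ω
Γ_s = (Z_in − Z_s)/(Z_in + Z_s) = (-56.2 − j21.4)/(93.8 − j21.4), |Γ_s| = 0.626
VSWR = (1 + |Γ_s|)/(1 − |Γ_s|)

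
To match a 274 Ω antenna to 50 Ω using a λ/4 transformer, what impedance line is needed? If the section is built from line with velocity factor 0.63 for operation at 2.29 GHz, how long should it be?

Z_qwt = √(Z_0·R_L) = √(50 × 274) = √13700
λ = 0.63·c/f = 0.0825 m, so l = λ/4 = 0.0206 m

Z_qwt ≈ 117 Ω; length ≈ 2.06 cm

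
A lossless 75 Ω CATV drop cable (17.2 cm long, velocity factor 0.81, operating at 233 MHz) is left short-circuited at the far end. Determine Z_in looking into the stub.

Z_in ≈ +j127 Ω

λ = v/f = 0.81·c / 233 MHz = 1.04 m
βl = 2π·l/λ = 2π × 0.165 = 59.4°
tan(βl) = 1.69
For a short-circuited stub, Z_in = jZ_0·tan(βl)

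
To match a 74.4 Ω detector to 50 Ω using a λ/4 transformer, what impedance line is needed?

Z_qwt = √(Z_0·R_L) = √(50 × 74.4) = √3720

Z_qwt ≈ 61 Ω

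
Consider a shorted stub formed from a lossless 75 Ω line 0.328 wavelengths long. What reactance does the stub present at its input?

X_in ≈ -141 Ω (capacitive)

βl = 2π × 0.328 = 118°
tan(βl) = -1.87
For a shorted stub, Z_in = jZ_0·tan(βl)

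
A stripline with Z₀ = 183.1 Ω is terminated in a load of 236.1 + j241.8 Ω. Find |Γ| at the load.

Γ = (Z_L − Z_0)/(Z_L + Z_0) = (53 + j241.8)/(419.2 + j241.8)
|Γ| = 248/484

|Γ| ≈ 0.512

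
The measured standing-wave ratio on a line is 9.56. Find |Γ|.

|Γ| = (S − 1)/(S + 1) = (9.56 − 1)/(9.56 + 1) = 8.56/10.6

|Γ| ≈ 0.811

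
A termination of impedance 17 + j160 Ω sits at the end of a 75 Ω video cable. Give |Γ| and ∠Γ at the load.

Γ = (Z_L − Z_0)/(Z_L + Z_0) = (-58 + j160)/(92 + j160)
|Γ| = 170/185 = 0.922

Γ ≈ 0.922 ∠ 49.8°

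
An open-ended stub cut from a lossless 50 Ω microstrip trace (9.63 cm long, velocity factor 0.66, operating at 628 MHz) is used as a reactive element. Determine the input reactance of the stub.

X_in ≈ 18.2 Ω (inductive)

λ = v/f = 0.66·c / 628 MHz = 0.315 m
βl = 2π·l/λ = 2π × 0.305 = 110°
tan(βl) = -2.75
For an open-ended stub, Z_in = −jZ_0·cot(βl) = −jZ_0/tan(βl)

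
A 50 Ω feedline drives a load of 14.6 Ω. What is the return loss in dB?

Γ = (14.6 − 50)/(14.6 + 50) = -0.548
RL = −20·log₁₀|Γ| = −20·log₁₀(0.548)

RL ≈ 5.22 dB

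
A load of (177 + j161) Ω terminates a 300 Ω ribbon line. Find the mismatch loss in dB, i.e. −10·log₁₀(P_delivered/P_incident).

Γ = (-123 + j161)/(477 + j161), |Γ| = 0.402
|Γ|² = 0.162, so P_del/P_inc = 1 − |Γ|² = 0.838
ML = −10·log₁₀(1 − |Γ|²)

mismatch loss ≈ 0.767 dB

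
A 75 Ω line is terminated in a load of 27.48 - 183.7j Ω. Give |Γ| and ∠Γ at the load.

Γ ≈ 0.902 ∠ -43.7°

Γ = (Z_L − Z_0)/(Z_L + Z_0) = (-47.52 − j183.7)/(102.5 − j183.7)
|Γ| = 190/210 = 0.902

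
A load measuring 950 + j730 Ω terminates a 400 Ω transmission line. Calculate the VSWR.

VSWR ≈ 3.94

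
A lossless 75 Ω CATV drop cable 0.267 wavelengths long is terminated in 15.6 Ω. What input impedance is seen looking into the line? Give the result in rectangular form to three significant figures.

βl = 2π × 0.267 = 96.1°
tan(βl) = tan(96.1°) = -9.33
Z_in = Z_0·(Z_L + jZ_0·tanβl)/(Z_0 + jZ_L·tanβl)
     = 75·(15.6 − j699)/(75 − j145)

Z_in ≈ 288 − j140 Ω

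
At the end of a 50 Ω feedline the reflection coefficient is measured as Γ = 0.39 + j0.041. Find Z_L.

Z_L ≈ 113 + j11 Ω

Z_L = Z_0·(1 + Γ)/(1 − Γ) = 50·(1.39 + j0.041)/(0.61 − j0.041)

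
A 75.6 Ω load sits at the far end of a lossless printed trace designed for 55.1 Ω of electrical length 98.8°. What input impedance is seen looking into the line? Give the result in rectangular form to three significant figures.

tan(βl) = tan(98.8°) = -6.46
Z_in = Z_0·(Z_L + jZ_0·tanβl)/(Z_0 + jZ_L·tanβl)
     = 55.1·(75.6 − j356)/(55.1 − j488)

Z_in ≈ 40.6 + j3.95 Ω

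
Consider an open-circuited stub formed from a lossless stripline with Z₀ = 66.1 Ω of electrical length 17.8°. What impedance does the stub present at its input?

Z_in ≈ −j206 Ω

tan(βl) = 0.321
For an open-circuited stub, Z_in = −jZ_0·cot(βl) = −jZ_0/tan(βl)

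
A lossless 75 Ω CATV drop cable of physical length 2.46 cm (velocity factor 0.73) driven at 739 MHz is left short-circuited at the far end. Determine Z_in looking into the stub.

λ = v/f = 0.73·c / 739 MHz = 0.296 m
βl = 2π·l/λ = 2π × 0.083 = 29.9°
tan(βl) = 0.575
For a short-circuited stub, Z_in = jZ_0·tan(βl)

Z_in ≈ +j43.1 Ω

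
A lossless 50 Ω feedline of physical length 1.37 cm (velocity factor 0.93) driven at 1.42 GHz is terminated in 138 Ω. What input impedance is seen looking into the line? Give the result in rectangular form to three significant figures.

λ = v/f = 0.93·c / 1.42 GHz = 0.196 m
βl = 2π·l/λ = 2π × 0.0697 = 25.1°
tan(βl) = tan(25.1°) = 0.468
Z_in = Z_0·(Z_L + jZ_0·tanβl)/(Z_0 + jZ_L·tanβl)
     = 50·(138 + j23.4)/(50 + j64.6)

Z_in ≈ 63 − j58 Ω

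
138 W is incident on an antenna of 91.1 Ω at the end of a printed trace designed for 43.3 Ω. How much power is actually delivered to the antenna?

Γ = (91.1 − 43.3)/(91.1 + 43.3) = 0.356
|Γ|² = 0.126
P_refl = |Γ|²·P_inc = 17.5 W, P_del = (1 − |Γ|²)·P_inc = 121 W

P_delivered ≈ 121 W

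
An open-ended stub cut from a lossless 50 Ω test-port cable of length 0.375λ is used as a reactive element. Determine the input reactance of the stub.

βl = 2π × 0.375 = 135°
tan(βl) = -1
For an open-ended stub, Z_in = −jZ_0·cot(βl) = −jZ_0/tan(βl)

X_in ≈ 50 Ω (inductive)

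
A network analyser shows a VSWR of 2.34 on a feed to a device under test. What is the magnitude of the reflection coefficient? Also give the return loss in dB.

|Γ| = (S − 1)/(S + 1) = (2.34 − 1)/(2.34 + 1) = 1.34/3.34
RL = −20·log₁₀|Γ| = −20·log₁₀(0.401)

|Γ| ≈ 0.401; return loss ≈ 7.93 dB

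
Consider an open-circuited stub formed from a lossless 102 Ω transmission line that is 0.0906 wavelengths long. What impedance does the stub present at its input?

Z_in ≈ −j159 Ω

βl = 2π × 0.0906 = 32.6°
tan(βl) = 0.64
For an open-circuited stub, Z_in = −jZ_0·cot(βl) = −jZ_0/tan(βl)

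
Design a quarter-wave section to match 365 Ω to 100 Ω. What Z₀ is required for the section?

Z_qwt = √(Z_0·R_L) = √(100 × 365) = √36500

Z_qwt ≈ 191 Ω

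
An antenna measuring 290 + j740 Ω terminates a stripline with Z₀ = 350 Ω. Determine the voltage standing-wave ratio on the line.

Γ = (Z_L − Z_0)/(Z_L + Z_0) = (-60 + j740)/(640 + j740)
|Γ| = 742/978 = 0.759
VSWR = (1 + |Γ|)/(1 − |Γ|) = 1.76/0.241

VSWR ≈ 7.29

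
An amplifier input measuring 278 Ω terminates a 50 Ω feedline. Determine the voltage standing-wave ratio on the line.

VSWR ≈ 5.56

Γ = (278 − 50)/(278 + 50) = 0.695
VSWR = (1 + 0.695)/(1 − 0.695)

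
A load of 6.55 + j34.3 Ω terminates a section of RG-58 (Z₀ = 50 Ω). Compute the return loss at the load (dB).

RL ≈ 1.55 dB

Γ = (-43.45 + j34.3)/(56.55 + j34.3), |Γ| = 0.837
RL = −20·log₁₀|Γ| = −20·log₁₀(0.837)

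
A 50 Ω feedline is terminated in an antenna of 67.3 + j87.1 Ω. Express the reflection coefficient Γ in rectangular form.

Γ = (Z_L − Z_0)/(Z_L + Z_0) = (17.3 + j87.1)/(117.3 + j87.1)

Γ ≈ 0.45 + j0.408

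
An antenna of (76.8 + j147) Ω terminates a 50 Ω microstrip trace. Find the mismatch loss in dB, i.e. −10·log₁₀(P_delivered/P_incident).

Γ = (26.8 + j147)/(126.8 + j147), |Γ| = 0.77
|Γ|² = 0.592, so P_del/P_inc = 1 − |Γ|² = 0.408
ML = −10·log₁₀(1 − |Γ|²)

mismatch loss ≈ 3.9 dB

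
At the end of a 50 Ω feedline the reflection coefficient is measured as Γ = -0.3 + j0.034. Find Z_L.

Z_L ≈ 26.9 + j2.01 Ω

Z_L = Z_0·(1 + Γ)/(1 − Γ) = 50·(0.7 + j0.034)/(1.3 − j0.034)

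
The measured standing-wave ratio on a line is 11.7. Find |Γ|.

|Γ| = (S − 1)/(S + 1) = (11.7 − 1)/(11.7 + 1) = 10.7/12.7

|Γ| ≈ 0.843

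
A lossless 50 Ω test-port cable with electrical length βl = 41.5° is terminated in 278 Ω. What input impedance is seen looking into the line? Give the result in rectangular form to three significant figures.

tan(βl) = tan(41.5°) = 0.885
Z_in = Z_0·(Z_L + jZ_0·tanβl)/(Z_0 + jZ_L·tanβl)
     = 50·(278 + j44.2)/(50 + j246)

Z_in ≈ 19.7 − j52.5 Ω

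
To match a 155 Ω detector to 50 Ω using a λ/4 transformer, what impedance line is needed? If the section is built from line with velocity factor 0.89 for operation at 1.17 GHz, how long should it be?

Z_qwt ≈ 88 Ω; length ≈ 5.71 cm

Z_qwt = √(Z_0·R_L) = √(50 × 155) = √7750
λ = 0.89·c/f = 0.228 m, so l = λ/4 = 0.0571 m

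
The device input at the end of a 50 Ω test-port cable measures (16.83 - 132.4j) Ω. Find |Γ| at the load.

Γ = (Z_L − Z_0)/(Z_L + Z_0) = (-33.17 − j132.4)/(66.83 − j132.4)
|Γ| = 136/148

|Γ| ≈ 0.92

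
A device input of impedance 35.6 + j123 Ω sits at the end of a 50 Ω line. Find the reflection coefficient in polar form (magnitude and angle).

Γ ≈ 0.826 ∠ 41.5°

Γ = (Z_L − Z_0)/(Z_L + Z_0) = (-14.4 + j123)/(85.6 + j123)
|Γ| = 124/150 = 0.826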